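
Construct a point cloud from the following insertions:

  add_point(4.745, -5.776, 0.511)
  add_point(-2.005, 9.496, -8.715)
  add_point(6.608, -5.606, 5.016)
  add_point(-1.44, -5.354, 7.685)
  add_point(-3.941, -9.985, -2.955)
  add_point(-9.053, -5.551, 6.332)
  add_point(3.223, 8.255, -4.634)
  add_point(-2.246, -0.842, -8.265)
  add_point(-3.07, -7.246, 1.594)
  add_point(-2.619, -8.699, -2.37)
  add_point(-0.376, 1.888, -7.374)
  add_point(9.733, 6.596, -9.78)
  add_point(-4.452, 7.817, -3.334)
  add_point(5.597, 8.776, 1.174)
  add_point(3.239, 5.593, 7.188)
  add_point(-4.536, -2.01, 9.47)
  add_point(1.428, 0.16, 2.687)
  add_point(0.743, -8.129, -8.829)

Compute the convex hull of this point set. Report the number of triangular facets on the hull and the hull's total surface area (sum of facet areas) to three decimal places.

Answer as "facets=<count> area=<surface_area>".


Extreme-point indices: [1, 2, 3, 4, 5, 7, 11, 12, 13, 14, 15, 17] — 12 of 18 on the boundary.

Per-facet area ½‖(b−a)×(c−a)‖:
  f1: (p7, p1, p5) → 82.0529
  f2: (p7, p4, p5) → 60.9020
  f3: (p12, p1, p5) → 30.5306
  f4: (p13, p1, p11) → 64.1693
  f5: (p13, p12, p1) → 33.9546
  f6: (p13, p12, p14) → 39.8070
  f7: (p15, p12, p5) → 52.7313
  f8: (p15, p12, p14) → 72.8464
  f9: (p2, p13, p11) → 88.7922
  f10: (p2, p13, p14) → 42.1992
  f11: (p2, p15, p14) → 60.3175
  f12: (p17, p7, p4) → 30.4953
  f13: (p17, p2, p11) → 126.0087
  f14: (p17, p2, p4) → 53.6263
  f15: (p17, p1, p11) → 99.8861
  f16: (p17, p7, p1) → 16.9624
  f17: (p3, p4, p5) → 42.5749
  f18: (p3, p2, p4) → 50.1261
  f19: (p3, p15, p5) → 15.9138
  f20: (p3, p2, p15) → 14.0710
Σ area = 1077.968

Euler: V−E+F = 12−30+20 = 2.

facets=20 area=1077.968


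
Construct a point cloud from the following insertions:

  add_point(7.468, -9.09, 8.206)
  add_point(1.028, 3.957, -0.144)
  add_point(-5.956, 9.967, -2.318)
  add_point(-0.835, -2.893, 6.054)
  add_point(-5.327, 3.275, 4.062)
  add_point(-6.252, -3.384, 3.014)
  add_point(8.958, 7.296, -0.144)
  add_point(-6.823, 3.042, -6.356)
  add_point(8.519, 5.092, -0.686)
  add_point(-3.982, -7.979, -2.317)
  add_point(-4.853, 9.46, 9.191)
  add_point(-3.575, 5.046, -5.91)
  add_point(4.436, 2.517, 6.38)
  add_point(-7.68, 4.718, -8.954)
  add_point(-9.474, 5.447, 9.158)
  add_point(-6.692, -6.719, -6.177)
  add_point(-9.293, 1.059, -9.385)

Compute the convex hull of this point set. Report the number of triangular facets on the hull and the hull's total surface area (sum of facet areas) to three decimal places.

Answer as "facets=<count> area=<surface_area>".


facets=20 area=1086.743

Points on the hull: [0, 2, 5, 6, 8, 9, 10, 12, 13, 14, 15, 16] (12 of 17).

Triangle areas on the boundary:
  f1: (p10, p0, p14) → 67.6479
  f2: (p10, p2, p14) → 35.3732
  f3: (p10, p2, p6) → 85.9424
  f4: (p15, p16, p14) → 82.9802
  f5: (p13, p2, p6) → 64.7814
  f6: (p13, p16, p14) → 36.4335
  f7: (p13, p2, p14) → 50.2891
  f8: (p12, p0, p6) → 49.3981
  f9: (p12, p10, p6) → 53.5876
  f10: (p12, p10, p0) → 50.5727
  f11: (p5, p0, p14) → 82.6364
  f12: (p5, p15, p14) → 35.1424
  f13: (p8, p15, p16) → 86.4549
  f14: (p8, p13, p6) → 20.0887
  f15: (p8, p13, p16) → 33.1207
  f16: (p8, p0, p6) → 13.9619
  f17: (p8, p15, p0) → 153.8461
  f18: (p9, p15, p0) → 10.6847
  f19: (p9, p5, p0) → 56.2752
  f20: (p9, p5, p15) → 17.5262
Σ area = 1086.743

Check V−E+F: 12 − 30 + 20 = 2.


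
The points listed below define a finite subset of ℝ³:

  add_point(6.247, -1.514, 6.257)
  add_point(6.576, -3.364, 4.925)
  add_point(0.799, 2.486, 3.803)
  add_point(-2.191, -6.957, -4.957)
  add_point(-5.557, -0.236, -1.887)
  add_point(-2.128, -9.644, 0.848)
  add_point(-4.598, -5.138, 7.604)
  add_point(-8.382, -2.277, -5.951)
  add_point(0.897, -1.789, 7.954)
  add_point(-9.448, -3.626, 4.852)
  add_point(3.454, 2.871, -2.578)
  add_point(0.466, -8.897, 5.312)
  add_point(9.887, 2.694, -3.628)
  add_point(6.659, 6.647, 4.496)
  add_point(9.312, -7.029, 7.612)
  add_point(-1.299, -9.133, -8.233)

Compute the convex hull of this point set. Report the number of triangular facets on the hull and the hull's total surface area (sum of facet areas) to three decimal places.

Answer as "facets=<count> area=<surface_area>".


facets=20 area=854.362

12 of the 16 inputs are extreme points: [4, 5, 6, 7, 8, 9, 10, 11, 12, 13, 14, 15].

Per-facet area ½‖(b−a)×(c−a)‖:
  f1: (p15, p5, p9) → 42.6584
  f2: (p14, p15, p12) → 120.8903
  f3: (p14, p15, p5) → 56.4413
  f4: (p7, p15, p9) → 54.1390
  f5: (p7, p15, p12) → 85.3664
  f6: (p13, p14, p12) → 65.8882
  f7: (p11, p14, p5) → 17.1076
  f8: (p8, p13, p9) → 49.5385
  f9: (p8, p13, p14) → 53.4203
  f10: (p4, p7, p9) → 22.2217
  f11: (p4, p13, p9) → 63.8835
  f12: (p4, p13, p7) → 17.6982
  f13: (p10, p7, p12) → 24.6354
  f14: (p10, p13, p12) → 27.4490
  f15: (p10, p13, p7) → 40.8429
  f16: (p6, p5, p9) → 24.5209
  f17: (p6, p11, p5) → 17.5027
  f18: (p6, p8, p9) → 14.8152
  f19: (p6, p11, p14) → 26.7505
  f20: (p6, p8, p14) → 28.5918
Σ area = 854.362

Euler characteristic 12−30+20 = 2 ✓


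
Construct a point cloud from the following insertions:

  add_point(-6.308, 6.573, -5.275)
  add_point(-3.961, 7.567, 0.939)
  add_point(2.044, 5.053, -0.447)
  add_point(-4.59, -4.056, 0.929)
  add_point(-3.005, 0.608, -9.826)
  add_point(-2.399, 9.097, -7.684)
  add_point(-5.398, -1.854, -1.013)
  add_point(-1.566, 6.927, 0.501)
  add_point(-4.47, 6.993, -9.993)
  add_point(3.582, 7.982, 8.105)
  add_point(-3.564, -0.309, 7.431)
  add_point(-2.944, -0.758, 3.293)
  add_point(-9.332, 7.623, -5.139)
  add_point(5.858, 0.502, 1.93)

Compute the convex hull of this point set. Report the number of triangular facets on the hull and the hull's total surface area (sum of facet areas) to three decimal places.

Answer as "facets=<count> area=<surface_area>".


facets=16 area=604.569

10 of the 14 inputs are extreme points: [1, 3, 4, 5, 6, 8, 9, 10, 12, 13].

Area of each hull facet:
  f1: (p4, p3, p13) → 66.3155
  f2: (p10, p3, p12) → 52.9790
  f3: (p10, p3, p13) → 39.7957
  f4: (p10, p9, p13) → 48.5946
  f5: (p6, p3, p12) → 5.1574
  f6: (p6, p4, p12) → 45.8630
  f7: (p6, p4, p3) → 10.0632
  f8: (p5, p9, p13) → 75.3531
  f9: (p5, p4, p13) → 62.8805
  f10: (p5, p9, p12) → 63.7145
  f11: (p1, p9, p12) → 4.1748
  f12: (p1, p10, p12) → 35.6996
  f13: (p1, p10, p9) → 47.8885
  f14: (p8, p4, p12) → 22.0064
  f15: (p8, p5, p12) → 12.8700
  f16: (p8, p5, p4) → 11.2131
Σ area = 604.569

Check V−E+F: 10 − 24 + 16 = 2.


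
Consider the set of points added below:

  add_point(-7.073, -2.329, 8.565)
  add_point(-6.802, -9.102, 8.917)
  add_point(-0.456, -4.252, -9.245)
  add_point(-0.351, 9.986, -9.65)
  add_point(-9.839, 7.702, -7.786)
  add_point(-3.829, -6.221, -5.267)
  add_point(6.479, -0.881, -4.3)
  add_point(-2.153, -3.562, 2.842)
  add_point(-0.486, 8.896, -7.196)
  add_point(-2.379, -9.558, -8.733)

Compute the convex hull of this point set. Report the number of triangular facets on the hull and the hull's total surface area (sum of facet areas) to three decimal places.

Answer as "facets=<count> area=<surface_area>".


facets=12 area=824.160

Points on the hull: [0, 1, 2, 3, 4, 6, 8, 9] (8 of 10).

Facet areas (half cross-product norm):
  f1: (p9, p1, p4) → 168.9034
  f2: (p9, p1, p6) → 117.8956
  f3: (p0, p1, p4) → 54.2296
  f4: (p0, p1, p6) → 63.3822
  f5: (p2, p9, p4) → 37.0546
  f6: (p2, p9, p6) → 21.6306
  f7: (p8, p0, p4) → 90.7902
  f8: (p8, p0, p6) → 113.7060
  f9: (p3, p2, p6) → 60.9144
  f10: (p3, p8, p6) → 14.3110
  f11: (p3, p2, p4) → 68.6550
  f12: (p3, p8, p4) → 12.6877
Σ area = 824.160

Check V−E+F: 8 − 18 + 12 = 2.


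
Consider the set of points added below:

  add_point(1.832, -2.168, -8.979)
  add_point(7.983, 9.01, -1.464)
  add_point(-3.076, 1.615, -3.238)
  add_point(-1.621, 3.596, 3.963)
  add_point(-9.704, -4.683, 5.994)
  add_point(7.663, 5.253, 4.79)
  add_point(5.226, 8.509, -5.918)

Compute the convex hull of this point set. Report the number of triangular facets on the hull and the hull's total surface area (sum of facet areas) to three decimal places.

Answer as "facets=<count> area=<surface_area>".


Hull vertices (7/7): indices [0, 1, 2, 3, 4, 5, 6].

Per-facet area ½‖(b−a)×(c−a)‖:
  f1: (p2, p0, p4) → 45.3859
  f2: (p5, p0, p4) → 147.3622
  f3: (p5, p0, p1) → 54.0458
  f4: (p3, p2, p4) → 44.1772
  f5: (p3, p5, p4) → 34.5864
  f6: (p3, p5, p1) → 34.5085
  f7: (p6, p3, p1) → 32.2337
  f8: (p6, p3, p2) → 42.1793
  f9: (p6, p0, p1) → 27.0735
  f10: (p6, p2, p0) → 44.4948
Σ area = 506.047

Euler: V−E+F = 7−15+10 = 2.

facets=10 area=506.047


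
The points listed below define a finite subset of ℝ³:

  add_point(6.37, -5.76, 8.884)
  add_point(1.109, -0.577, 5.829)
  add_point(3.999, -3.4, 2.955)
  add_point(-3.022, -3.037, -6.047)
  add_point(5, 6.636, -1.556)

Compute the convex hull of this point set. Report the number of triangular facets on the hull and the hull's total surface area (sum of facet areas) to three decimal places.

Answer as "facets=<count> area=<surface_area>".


5 of the 5 inputs are extreme points: [0, 1, 2, 3, 4].

Area of each hull facet:
  f1: (p1, p0, p3) → 45.9254
  f2: (p1, p4, p3) → 65.3356
  f3: (p1, p4, p0) → 39.4194
  f4: (p2, p0, p3) → 15.9900
  f5: (p2, p4, p3) → 60.2915
  f6: (p2, p4, p0) → 28.9303
Σ area = 255.892

Euler: V−E+F = 5−9+6 = 2.

facets=6 area=255.892


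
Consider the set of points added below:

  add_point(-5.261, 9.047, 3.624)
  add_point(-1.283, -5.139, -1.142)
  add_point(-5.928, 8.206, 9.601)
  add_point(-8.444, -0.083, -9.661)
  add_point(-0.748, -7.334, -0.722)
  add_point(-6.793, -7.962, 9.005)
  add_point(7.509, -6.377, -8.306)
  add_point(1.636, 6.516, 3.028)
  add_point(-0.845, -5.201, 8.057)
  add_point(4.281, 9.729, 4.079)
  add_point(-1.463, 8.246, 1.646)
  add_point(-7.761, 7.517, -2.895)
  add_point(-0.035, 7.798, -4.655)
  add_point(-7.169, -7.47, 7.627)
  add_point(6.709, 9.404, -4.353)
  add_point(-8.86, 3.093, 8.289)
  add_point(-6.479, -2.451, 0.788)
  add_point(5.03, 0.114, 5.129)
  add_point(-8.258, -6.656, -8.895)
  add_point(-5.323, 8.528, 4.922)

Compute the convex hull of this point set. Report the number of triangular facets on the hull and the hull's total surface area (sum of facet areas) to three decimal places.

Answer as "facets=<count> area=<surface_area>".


Points on the hull: [0, 2, 3, 4, 5, 6, 8, 9, 11, 12, 13, 14, 15, 17, 18] (15 of 20).

Per-facet area ½‖(b−a)×(c−a)‖:
  f1: (p11, p3, p15) → 58.0190
  f2: (p17, p8, p6) → 63.1350
  f3: (p18, p3, p6) → 52.2284
  f4: (p18, p3, p15) → 60.2464
  f5: (p2, p11, p15) → 36.0329
  f6: (p2, p17, p9) → 56.4202
  f7: (p2, p17, p8) → 58.0438
  f8: (p12, p11, p3) → 40.3682
  f9: (p5, p8, p6) → 52.5366
  f10: (p5, p2, p15) → 23.3334
  f11: (p5, p2, p8) → 47.7012
  f12: (p0, p2, p9) → 29.0026
  f13: (p0, p2, p11) → 12.1167
  f14: (p14, p3, p6) → 129.5428
  f15: (p14, p12, p3) → 25.3893
  f16: (p14, p17, p6) → 94.7122
  f17: (p14, p17, p9) → 42.5461
  f18: (p14, p0, p9) → 40.9467
  f19: (p14, p12, p11) → 8.9542
  f20: (p14, p0, p11) → 50.2836
  f21: (p4, p18, p6) → 62.5620
  f22: (p4, p5, p6) → 17.3871
  f23: (p4, p5, p18) → 61.3906
  f24: (p13, p18, p15) → 88.8400
  f25: (p13, p5, p15) → 7.7131
  f26: (p13, p5, p18) → 4.2235
Σ area = 1223.676

Euler characteristic 15−39+26 = 2 ✓

facets=26 area=1223.676


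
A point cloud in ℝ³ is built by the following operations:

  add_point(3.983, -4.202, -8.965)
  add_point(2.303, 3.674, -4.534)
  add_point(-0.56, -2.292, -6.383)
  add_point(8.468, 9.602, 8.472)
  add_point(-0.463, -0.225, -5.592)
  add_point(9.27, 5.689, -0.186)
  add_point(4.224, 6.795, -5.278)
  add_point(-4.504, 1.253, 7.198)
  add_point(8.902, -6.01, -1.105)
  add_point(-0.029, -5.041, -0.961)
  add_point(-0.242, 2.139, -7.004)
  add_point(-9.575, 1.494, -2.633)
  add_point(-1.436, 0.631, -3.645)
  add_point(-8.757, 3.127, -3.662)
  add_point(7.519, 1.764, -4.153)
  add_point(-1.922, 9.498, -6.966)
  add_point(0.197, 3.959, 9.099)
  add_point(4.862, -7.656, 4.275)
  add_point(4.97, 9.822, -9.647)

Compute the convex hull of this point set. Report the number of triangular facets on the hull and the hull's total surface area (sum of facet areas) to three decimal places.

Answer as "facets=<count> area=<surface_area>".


facets=22 area=1006.866

Hull vertices (13/19): indices [0, 3, 5, 7, 8, 9, 11, 13, 14, 15, 16, 17, 18].

Area of each hull facet:
  f1: (p3, p16, p17) → 66.2147
  f2: (p7, p17, p11) → 72.5683
  f3: (p7, p16, p17) → 37.4029
  f4: (p18, p3, p5) → 43.2770
  f5: (p9, p17, p11) → 25.9200
  f6: (p9, p0, p11) → 51.6494
  f7: (p9, p0, p17) → 32.0353
  f8: (p8, p0, p17) → 30.1534
  f9: (p8, p3, p5) → 49.1849
  f10: (p8, p3, p17) → 61.9311
  f11: (p8, p18, p0) → 65.2145
  f12: (p15, p18, p3) → 67.1921
  f13: (p15, p3, p16) → 85.0711
  f14: (p15, p18, p0) → 51.6756
  f15: (p14, p18, p5) → 29.3565
  f16: (p14, p8, p5) → 23.4235
  f17: (p14, p8, p18) → 10.0578
  f18: (p13, p7, p16) → 28.9169
  f19: (p13, p15, p16) → 76.3963
  f20: (p13, p7, p11) → 11.1527
  f21: (p13, p0, p11) → 16.2607
  f22: (p13, p15, p0) → 71.8114
Σ area = 1006.866

Euler characteristic 13−33+22 = 2 ✓


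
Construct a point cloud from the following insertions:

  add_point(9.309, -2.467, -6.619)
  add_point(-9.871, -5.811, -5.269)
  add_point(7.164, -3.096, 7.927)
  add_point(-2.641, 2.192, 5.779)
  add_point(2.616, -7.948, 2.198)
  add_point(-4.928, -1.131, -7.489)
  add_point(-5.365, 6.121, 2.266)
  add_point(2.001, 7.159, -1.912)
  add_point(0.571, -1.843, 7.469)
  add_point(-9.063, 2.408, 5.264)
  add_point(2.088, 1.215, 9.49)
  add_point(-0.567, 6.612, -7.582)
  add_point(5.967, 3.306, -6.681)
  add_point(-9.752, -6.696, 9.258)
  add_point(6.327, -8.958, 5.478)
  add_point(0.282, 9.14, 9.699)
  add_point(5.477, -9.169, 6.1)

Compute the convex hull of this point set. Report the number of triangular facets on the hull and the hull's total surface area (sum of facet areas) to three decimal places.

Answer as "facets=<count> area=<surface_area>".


facets=26 area=1137.096

Hull vertices (15/17): indices [0, 1, 2, 4, 5, 6, 7, 9, 10, 11, 12, 13, 14, 15, 16].

Area of each hull facet:
  f1: (p13, p16, p1) → 112.6753
  f2: (p4, p0, p1) → 90.7719
  f3: (p2, p15, p0) → 102.8178
  f4: (p2, p13, p16) → 51.6154
  f5: (p9, p13, p1) → 64.5782
  f6: (p9, p13, p15) → 56.1812
  f7: (p5, p0, p1) → 40.7847
  f8: (p5, p11, p1) → 13.0850
  f9: (p5, p11, p0) → 58.1821
  f10: (p12, p15, p0) → 55.2796
  f11: (p12, p11, p0) → 13.6305
  f12: (p14, p4, p0) → 30.8458
  f13: (p14, p2, p0) → 44.6786
  f14: (p14, p2, p16) → 3.4351
  f15: (p14, p16, p1) → 10.0778
  f16: (p14, p4, p1) → 7.0301
  f17: (p10, p13, p15) → 54.0791
  f18: (p10, p2, p15) → 17.2300
  f19: (p10, p2, p13) → 46.9940
  f20: (p6, p11, p15) → 48.9454
  f21: (p6, p9, p15) → 29.2069
  f22: (p6, p11, p1) → 77.7894
  f23: (p6, p9, p1) → 40.3924
  f24: (p7, p11, p15) → 20.1584
  f25: (p7, p12, p15) → 25.8825
  f26: (p7, p12, p11) → 20.7490
Σ area = 1137.096

Euler characteristic 15−39+26 = 2 ✓


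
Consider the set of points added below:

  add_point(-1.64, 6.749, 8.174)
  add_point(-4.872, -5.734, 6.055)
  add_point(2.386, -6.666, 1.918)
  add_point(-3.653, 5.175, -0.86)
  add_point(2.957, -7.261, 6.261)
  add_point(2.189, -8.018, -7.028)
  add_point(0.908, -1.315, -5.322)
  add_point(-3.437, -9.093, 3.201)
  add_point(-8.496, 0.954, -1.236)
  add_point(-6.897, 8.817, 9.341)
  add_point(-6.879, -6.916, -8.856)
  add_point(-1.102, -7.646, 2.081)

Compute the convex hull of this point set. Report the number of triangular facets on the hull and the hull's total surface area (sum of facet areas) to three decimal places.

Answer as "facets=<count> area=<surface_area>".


Points on the hull: [0, 1, 3, 4, 5, 6, 7, 8, 9, 10] (10 of 12).

Per-facet area ½‖(b−a)×(c−a)‖:
  f1: (p1, p9, p8) → 68.2801
  f2: (p1, p9, p4) → 57.0755
  f3: (p1, p7, p4) → 16.7270
  f4: (p3, p9, p8) → 36.3398
  f5: (p0, p9, p4) → 32.7493
  f6: (p0, p6, p4) → 91.4127
  f7: (p0, p3, p9) → 27.0304
  f8: (p0, p3, p6) → 37.3891
  f9: (p5, p7, p4) → 42.7875
  f10: (p5, p6, p4) → 44.9436
  f11: (p10, p5, p7) → 52.3412
  f12: (p10, p1, p8) → 58.3189
  f13: (p10, p1, p7) → 27.3361
  f14: (p10, p5, p6) → 31.7881
  f15: (p10, p3, p8) → 32.7095
  f16: (p10, p3, p6) → 45.7715
Σ area = 703.000

Euler characteristic 10−24+16 = 2 ✓

facets=16 area=703.000


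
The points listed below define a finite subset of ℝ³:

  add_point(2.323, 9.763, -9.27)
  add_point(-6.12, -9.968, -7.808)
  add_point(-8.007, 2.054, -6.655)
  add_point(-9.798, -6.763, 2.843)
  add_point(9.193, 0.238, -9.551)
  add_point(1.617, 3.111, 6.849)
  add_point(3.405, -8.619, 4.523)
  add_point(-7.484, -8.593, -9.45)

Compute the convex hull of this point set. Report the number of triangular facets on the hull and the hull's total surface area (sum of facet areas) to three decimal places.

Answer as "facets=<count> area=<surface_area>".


facets=12 area=957.290

Extreme-point indices: [0, 1, 2, 3, 4, 5, 6, 7] — 8 of 8 on the boundary.

Triangle areas on the boundary:
  f1: (p5, p0, p4) → 98.8903
  f2: (p7, p0, p4) → 109.7903
  f3: (p6, p5, p3) → 78.5525
  f4: (p6, p5, p4) → 102.0148
  f5: (p2, p7, p3) → 63.9893
  f6: (p2, p7, p0) → 63.6302
  f7: (p2, p5, p3) → 96.0633
  f8: (p2, p5, p0) → 103.1234
  f9: (p1, p7, p4) → 23.3828
  f10: (p1, p6, p4) → 126.9807
  f11: (p1, p7, p3) → 14.3161
  f12: (p1, p6, p3) → 76.5565
Σ area = 957.290

Check V−E+F: 8 − 18 + 12 = 2.


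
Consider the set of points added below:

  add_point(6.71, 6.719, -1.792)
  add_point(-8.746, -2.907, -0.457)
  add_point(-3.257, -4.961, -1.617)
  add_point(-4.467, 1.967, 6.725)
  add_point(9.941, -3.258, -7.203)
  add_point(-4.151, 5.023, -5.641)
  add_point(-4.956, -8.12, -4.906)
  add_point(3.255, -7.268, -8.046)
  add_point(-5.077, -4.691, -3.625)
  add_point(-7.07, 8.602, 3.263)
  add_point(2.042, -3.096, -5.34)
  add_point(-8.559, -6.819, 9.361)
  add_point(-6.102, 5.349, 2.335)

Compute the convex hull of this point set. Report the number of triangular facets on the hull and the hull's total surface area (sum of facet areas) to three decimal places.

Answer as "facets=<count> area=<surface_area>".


Hull vertices (9/13): indices [0, 1, 3, 4, 5, 6, 7, 9, 11].

Triangle areas on the boundary:
  f1: (p11, p9, p1) → 64.4063
  f2: (p5, p9, p1) → 50.4535
  f3: (p0, p11, p4) → 136.6272
  f4: (p0, p5, p4) → 68.7091
  f5: (p0, p5, p9) → 58.2527
  f6: (p6, p5, p1) → 41.2293
  f7: (p6, p11, p1) → 39.8217
  f8: (p3, p11, p9) → 27.8896
  f9: (p3, p0, p9) → 56.5607
  f10: (p3, p0, p11) → 50.2825
  f11: (p7, p5, p4) → 57.0417
  f12: (p7, p6, p5) → 57.3644
  f13: (p7, p11, p4) → 76.3541
  f14: (p7, p6, p11) → 53.9757
Σ area = 838.969

Check V−E+F: 9 − 21 + 14 = 2.

facets=14 area=838.969


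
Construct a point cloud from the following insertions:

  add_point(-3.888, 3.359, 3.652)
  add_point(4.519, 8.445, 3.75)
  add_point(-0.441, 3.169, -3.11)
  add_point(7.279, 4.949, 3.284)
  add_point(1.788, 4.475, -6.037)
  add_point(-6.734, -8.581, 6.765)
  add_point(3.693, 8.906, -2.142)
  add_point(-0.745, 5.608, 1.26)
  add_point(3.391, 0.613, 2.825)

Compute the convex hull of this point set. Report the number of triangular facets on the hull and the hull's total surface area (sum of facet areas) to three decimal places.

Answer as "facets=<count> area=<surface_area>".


facets=12 area=362.414

Hull vertices (8/9): indices [0, 1, 2, 3, 4, 5, 6, 8].

Area of each hull facet:
  f1: (p4, p6, p3) → 23.0149
  f2: (p0, p4, p6) → 33.2076
  f3: (p8, p3, p5) → 15.1576
  f4: (p8, p4, p5) → 64.2528
  f5: (p8, p4, p3) → 28.4404
  f6: (p1, p6, p3) → 13.3503
  f7: (p1, p0, p6) → 29.2043
  f8: (p1, p3, p5) → 44.1702
  f9: (p1, p0, p5) → 45.7393
  f10: (p2, p4, p5) → 14.1240
  f11: (p2, p0, p5) → 45.8959
  f12: (p2, p0, p4) → 5.8569
Σ area = 362.414

Check V−E+F: 8 − 18 + 12 = 2.


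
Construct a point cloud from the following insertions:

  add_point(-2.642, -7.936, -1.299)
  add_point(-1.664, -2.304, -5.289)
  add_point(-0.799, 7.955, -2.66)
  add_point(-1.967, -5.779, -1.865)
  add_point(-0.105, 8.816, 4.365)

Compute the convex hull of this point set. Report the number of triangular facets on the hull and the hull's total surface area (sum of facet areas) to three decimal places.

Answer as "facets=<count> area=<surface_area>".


facets=6 area=170.923

Hull vertices (5/5): indices [0, 1, 2, 3, 4].

Facet areas (half cross-product norm):
  f1: (p2, p4, p0) → 57.0249
  f2: (p2, p1, p0) → 28.1507
  f3: (p2, p1, p4) → 35.1126
  f4: (p3, p4, p0) → 11.5385
  f5: (p3, p1, p0) → 3.0333
  f6: (p3, p1, p4) → 36.0634
Σ area = 170.923

Euler: V−E+F = 5−9+6 = 2.


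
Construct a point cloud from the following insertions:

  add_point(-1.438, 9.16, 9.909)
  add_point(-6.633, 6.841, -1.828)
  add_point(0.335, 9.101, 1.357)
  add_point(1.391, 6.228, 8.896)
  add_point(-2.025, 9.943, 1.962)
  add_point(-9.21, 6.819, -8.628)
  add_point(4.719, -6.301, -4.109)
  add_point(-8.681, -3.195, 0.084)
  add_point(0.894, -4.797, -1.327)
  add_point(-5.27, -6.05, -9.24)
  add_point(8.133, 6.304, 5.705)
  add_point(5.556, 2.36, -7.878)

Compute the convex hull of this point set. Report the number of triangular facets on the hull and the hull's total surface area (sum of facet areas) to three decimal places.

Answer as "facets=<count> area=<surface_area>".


12 of the 12 inputs are extreme points: [0, 1, 2, 3, 4, 5, 6, 7, 8, 9, 10, 11].

Per-facet area ½‖(b−a)×(c−a)‖:
  f1: (p11, p9, p5) → 86.6572
  f2: (p4, p0, p5) → 30.5841
  f3: (p4, p0, p10) → 41.4607
  f4: (p7, p9, p5) → 63.7336
  f5: (p6, p11, p10) → 67.7575
  f6: (p6, p11, p9) → 52.8491
  f7: (p6, p7, p9) → 57.6518
  f8: (p2, p11, p10) → 57.9928
  f9: (p2, p4, p10) → 7.9535
  f10: (p2, p11, p5) → 83.1132
  f11: (p2, p4, p5) → 16.5101
  f12: (p1, p0, p5) → 8.6711
  f13: (p1, p7, p5) → 37.6998
  f14: (p1, p7, p0) → 67.7106
  f15: (p3, p7, p0) → 34.1205
  f16: (p3, p0, p10) → 11.1031
  f17: (p3, p6, p10) → 60.8168
  f18: (p8, p6, p7) → 11.4571
  f19: (p8, p3, p7) → 72.5130
  f20: (p8, p3, p6) → 30.4755
Σ area = 900.831

Euler characteristic 12−30+20 = 2 ✓

facets=20 area=900.831


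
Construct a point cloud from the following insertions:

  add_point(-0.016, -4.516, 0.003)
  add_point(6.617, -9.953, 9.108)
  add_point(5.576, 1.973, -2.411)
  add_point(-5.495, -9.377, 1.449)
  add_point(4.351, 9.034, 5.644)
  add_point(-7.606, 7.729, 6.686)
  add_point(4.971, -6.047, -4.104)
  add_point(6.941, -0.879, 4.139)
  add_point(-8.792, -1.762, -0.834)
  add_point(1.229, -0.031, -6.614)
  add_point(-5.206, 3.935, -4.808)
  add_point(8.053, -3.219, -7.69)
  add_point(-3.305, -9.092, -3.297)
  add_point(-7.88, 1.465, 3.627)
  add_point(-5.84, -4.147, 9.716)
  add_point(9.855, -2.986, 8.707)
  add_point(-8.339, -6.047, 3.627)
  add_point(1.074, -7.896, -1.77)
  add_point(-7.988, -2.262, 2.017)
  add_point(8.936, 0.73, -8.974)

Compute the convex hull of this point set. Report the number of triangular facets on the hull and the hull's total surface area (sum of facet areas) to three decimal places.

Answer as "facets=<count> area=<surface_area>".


facets=24 area=1153.948

Points on the hull: [1, 3, 4, 5, 6, 8, 9, 10, 11, 12, 14, 15, 16, 19] (14 of 20).

Per-facet area ½‖(b−a)×(c−a)‖:
  f1: (p19, p4, p15) → 111.2179
  f2: (p10, p19, p4) → 107.1325
  f3: (p5, p4, p15) → 78.4851
  f4: (p5, p14, p15) → 97.4898
  f5: (p5, p10, p4) → 72.3154
  f6: (p5, p10, p8) → 45.3801
  f7: (p12, p10, p8) → 36.5465
  f8: (p11, p19, p15) → 33.7689
  f9: (p11, p12, p19) → 21.1201
  f10: (p1, p14, p15) → 52.9174
  f11: (p1, p11, p15) → 63.4568
  f12: (p16, p5, p8) → 37.5870
  f13: (p16, p5, p14) → 42.4154
  f14: (p9, p10, p19) → 18.5368
  f15: (p9, p12, p19) → 35.2962
  f16: (p9, p12, p10) → 41.4263
  f17: (p6, p11, p12) → 15.8940
  f18: (p6, p1, p12) → 61.2719
  f19: (p6, p1, p11) → 27.3761
  f20: (p3, p1, p12) → 37.2041
  f21: (p3, p12, p8) → 22.3394
  f22: (p3, p16, p8) → 14.8832
  f23: (p3, p1, p14) → 64.3397
  f24: (p3, p16, p14) → 15.5470
Σ area = 1153.948

Euler characteristic 14−36+24 = 2 ✓


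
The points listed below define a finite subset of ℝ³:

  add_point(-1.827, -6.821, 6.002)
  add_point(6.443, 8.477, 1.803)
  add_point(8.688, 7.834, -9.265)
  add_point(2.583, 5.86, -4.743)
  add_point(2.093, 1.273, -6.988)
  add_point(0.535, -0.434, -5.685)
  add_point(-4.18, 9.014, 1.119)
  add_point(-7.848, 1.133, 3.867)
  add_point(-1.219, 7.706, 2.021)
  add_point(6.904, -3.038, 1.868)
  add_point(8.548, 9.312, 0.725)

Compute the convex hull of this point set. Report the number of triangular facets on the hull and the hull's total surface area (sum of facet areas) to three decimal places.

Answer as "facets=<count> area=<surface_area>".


facets=16 area=644.889

Extreme-point indices: [0, 1, 2, 4, 5, 6, 7, 8, 9, 10] — 10 of 11 on the boundary.

Area of each hull facet:
  f1: (p6, p10, p2) → 64.2688
  f2: (p5, p0, p7) → 61.7566
  f3: (p5, p6, p7) → 53.9331
  f4: (p9, p10, p2) → 63.0937
  f5: (p9, p5, p0) → 52.4994
  f6: (p1, p6, p10) → 8.1578
  f7: (p1, p0, p7) → 81.8125
  f8: (p1, p9, p0) → 56.3700
  f9: (p1, p9, p10) → 13.7794
  f10: (p4, p9, p2) → 51.8220
  f11: (p4, p9, p5) → 13.3770
  f12: (p4, p6, p2) → 61.3447
  f13: (p4, p5, p6) → 16.6635
  f14: (p8, p6, p7) → 15.2875
  f15: (p8, p1, p7) → 23.4997
  f16: (p8, p1, p6) → 7.2229
Σ area = 644.889

Check V−E+F: 10 − 24 + 16 = 2.


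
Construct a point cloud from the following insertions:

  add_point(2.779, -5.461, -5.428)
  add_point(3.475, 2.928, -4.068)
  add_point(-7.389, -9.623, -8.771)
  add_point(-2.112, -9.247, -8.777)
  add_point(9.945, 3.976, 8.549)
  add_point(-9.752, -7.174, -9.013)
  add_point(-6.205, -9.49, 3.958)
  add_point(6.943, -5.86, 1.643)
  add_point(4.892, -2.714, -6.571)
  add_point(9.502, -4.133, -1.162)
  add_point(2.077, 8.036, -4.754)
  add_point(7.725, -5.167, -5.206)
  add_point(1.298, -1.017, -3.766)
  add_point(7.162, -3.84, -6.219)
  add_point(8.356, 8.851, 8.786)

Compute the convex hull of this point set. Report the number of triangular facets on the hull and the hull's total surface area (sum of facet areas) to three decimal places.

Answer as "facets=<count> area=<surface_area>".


facets=20 area=956.243

Points on the hull: [2, 3, 4, 5, 6, 7, 8, 9, 10, 11, 13, 14] (12 of 15).

Facet areas (half cross-product norm):
  f1: (p6, p14, p4) → 51.2780
  f2: (p6, p2, p5) → 21.6315
  f3: (p10, p6, p5) → 131.0189
  f4: (p10, p6, p14) → 156.7151
  f5: (p13, p10, p14) → 97.1622
  f6: (p3, p10, p5) → 72.1853
  f7: (p3, p2, p5) → 6.9361
  f8: (p3, p6, p2) → 33.6744
  f9: (p7, p6, p4) → 80.4183
  f10: (p7, p3, p6) → 82.4229
  f11: (p8, p13, p10) → 11.3025
  f12: (p8, p3, p10) → 48.1545
  f13: (p8, p3, p13) → 11.6767
  f14: (p9, p7, p4) → 25.6995
  f15: (p9, p14, p4) → 25.1526
  f16: (p9, p13, p14) → 40.1578
  f17: (p11, p7, p3) → 38.2810
  f18: (p11, p9, p7) → 9.1239
  f19: (p11, p3, p13) → 9.7163
  f20: (p11, p9, p13) → 3.5359
Σ area = 956.243

Euler characteristic 12−30+20 = 2 ✓


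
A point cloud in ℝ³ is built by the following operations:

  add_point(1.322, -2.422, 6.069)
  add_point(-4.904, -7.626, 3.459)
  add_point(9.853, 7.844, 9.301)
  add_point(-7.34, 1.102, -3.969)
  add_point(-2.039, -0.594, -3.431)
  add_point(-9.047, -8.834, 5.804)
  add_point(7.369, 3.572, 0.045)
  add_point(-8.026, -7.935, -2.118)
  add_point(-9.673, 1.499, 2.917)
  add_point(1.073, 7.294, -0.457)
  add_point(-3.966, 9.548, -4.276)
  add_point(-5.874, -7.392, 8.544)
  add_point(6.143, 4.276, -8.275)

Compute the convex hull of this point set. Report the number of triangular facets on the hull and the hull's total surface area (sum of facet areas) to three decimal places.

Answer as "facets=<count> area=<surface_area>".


Hull vertices (11/13): indices [0, 1, 2, 3, 5, 6, 7, 8, 10, 11, 12].

Facet areas (half cross-product norm):
  f1: (p10, p2, p8) → 117.6133
  f2: (p10, p12, p2) → 107.5880
  f3: (p11, p2, p8) → 117.2280
  f4: (p11, p5, p8) → 23.6910
  f5: (p7, p5, p8) → 40.2137
  f6: (p6, p12, p2) → 21.8211
  f7: (p3, p10, p12) → 54.7823
  f8: (p3, p7, p12) → 63.0401
  f9: (p3, p10, p8) → 32.9642
  f10: (p3, p7, p8) → 33.2440
  f11: (p1, p11, p5) → 10.0314
  f12: (p1, p7, p5) → 15.7135
  f13: (p1, p7, p12) → 62.6314
  f14: (p1, p6, p12) → 70.7769
  f15: (p0, p11, p2) → 34.2031
  f16: (p0, p1, p11) → 21.6774
  f17: (p0, p6, p2) → 54.1926
  f18: (p0, p1, p6) → 35.6448
Σ area = 917.057

Check V−E+F: 11 − 27 + 18 = 2.

facets=18 area=917.057


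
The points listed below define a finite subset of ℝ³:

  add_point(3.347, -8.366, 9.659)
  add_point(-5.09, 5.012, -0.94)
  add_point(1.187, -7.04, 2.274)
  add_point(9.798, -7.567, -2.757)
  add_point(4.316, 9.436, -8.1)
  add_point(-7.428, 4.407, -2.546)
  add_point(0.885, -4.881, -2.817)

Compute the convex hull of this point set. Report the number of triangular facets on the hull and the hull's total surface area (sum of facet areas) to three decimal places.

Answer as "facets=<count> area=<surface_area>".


facets=10 area=585.738

Extreme-point indices: [0, 1, 2, 3, 4, 5, 6] — 7 of 7 on the boundary.

Triangle areas on the boundary:
  f1: (p0, p4, p3) → 128.7506
  f2: (p2, p0, p5) → 47.7360
  f3: (p2, p0, p3) → 37.9520
  f4: (p6, p4, p5) → 82.7913
  f5: (p6, p4, p3) → 72.6893
  f6: (p6, p2, p5) → 32.8592
  f7: (p6, p2, p3) → 25.3995
  f8: (p1, p4, p5) → 17.0779
  f9: (p1, p0, p5) → 23.6011
  f10: (p1, p0, p4) → 116.8810
Σ area = 585.738

Check V−E+F: 7 − 15 + 10 = 2.


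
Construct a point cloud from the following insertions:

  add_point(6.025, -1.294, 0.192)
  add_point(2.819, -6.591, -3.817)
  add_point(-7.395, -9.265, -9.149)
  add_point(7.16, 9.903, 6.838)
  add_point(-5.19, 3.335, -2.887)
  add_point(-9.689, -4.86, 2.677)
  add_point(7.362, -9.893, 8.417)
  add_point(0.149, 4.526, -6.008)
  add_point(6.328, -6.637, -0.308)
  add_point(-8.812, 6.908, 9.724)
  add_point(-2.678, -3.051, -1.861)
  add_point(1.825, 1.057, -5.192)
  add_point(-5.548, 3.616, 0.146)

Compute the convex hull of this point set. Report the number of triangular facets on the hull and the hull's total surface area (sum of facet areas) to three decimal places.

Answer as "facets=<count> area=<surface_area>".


facets=18 area=1107.378

11 of the 13 inputs are extreme points: [0, 1, 2, 3, 4, 5, 6, 7, 8, 9, 11].

Triangle areas on the boundary:
  f1: (p2, p6, p5) → 119.7672
  f2: (p9, p6, p5) → 128.3741
  f3: (p9, p3, p6) → 161.0633
  f4: (p9, p2, p5) → 57.7663
  f5: (p8, p3, p6) → 84.3730
  f6: (p8, p2, p6) → 65.4823
  f7: (p7, p9, p3) → 120.3481
  f8: (p4, p9, p2) → 77.5434
  f9: (p4, p7, p2) → 44.7015
  f10: (p4, p7, p9) → 33.0564
  f11: (p0, p8, p3) → 15.7383
  f12: (p1, p8, p2) → 10.9915
  f13: (p11, p1, p8) → 18.9498
  f14: (p11, p0, p8) → 18.5915
  f15: (p11, p7, p2) → 27.0199
  f16: (p11, p1, p2) → 46.3069
  f17: (p11, p7, p3) → 30.6478
  f18: (p11, p0, p3) → 46.6563
Σ area = 1107.378

Euler: V−E+F = 11−27+18 = 2.


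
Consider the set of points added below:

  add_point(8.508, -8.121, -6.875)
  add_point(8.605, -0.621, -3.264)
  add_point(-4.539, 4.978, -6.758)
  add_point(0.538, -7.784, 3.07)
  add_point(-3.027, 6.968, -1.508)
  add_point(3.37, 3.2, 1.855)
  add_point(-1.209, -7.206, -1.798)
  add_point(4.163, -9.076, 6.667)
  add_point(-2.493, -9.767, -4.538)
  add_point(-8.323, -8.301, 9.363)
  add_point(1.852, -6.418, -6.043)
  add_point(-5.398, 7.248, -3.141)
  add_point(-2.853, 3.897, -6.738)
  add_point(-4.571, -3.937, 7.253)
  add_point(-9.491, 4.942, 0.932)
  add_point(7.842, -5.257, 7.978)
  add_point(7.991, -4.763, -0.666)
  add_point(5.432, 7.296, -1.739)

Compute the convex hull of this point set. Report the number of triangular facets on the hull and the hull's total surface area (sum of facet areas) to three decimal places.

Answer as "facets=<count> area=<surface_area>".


facets=26 area=1010.288

Points on the hull: [0, 1, 2, 4, 5, 7, 8, 9, 10, 11, 12, 13, 14, 15, 17] (15 of 18).

Per-facet area ½‖(b−a)×(c−a)‖:
  f1: (p8, p9, p14) → 110.1908
  f2: (p2, p8, p14) → 68.7306
  f3: (p11, p2, p14) → 11.8760
  f4: (p0, p15, p1) → 50.6331
  f5: (p13, p9, p14) → 32.5667
  f6: (p13, p15, p14) → 63.9745
  f7: (p13, p15, p9) → 32.9073
  f8: (p17, p15, p1) → 52.0849
  f9: (p17, p11, p2) → 23.6945
  f10: (p17, p0, p1) → 16.0647
  f11: (p10, p2, p8) → 36.7736
  f12: (p10, p0, p8) → 15.4202
  f13: (p10, p0, p2) → 33.3048
  f14: (p7, p15, p9) → 28.8573
  f15: (p7, p0, p15) → 38.9197
  f16: (p7, p8, p9) → 79.2989
  f17: (p7, p0, p8) → 70.1515
  f18: (p5, p15, p14) → 62.7940
  f19: (p5, p17, p14) → 37.0426
  f20: (p5, p17, p15) → 23.0775
  f21: (p4, p11, p14) → 8.9115
  f22: (p4, p17, p14) → 12.1680
  f23: (p4, p17, p11) → 7.3547
  f24: (p12, p0, p2) → 4.0018
  f25: (p12, p17, p2) → 8.8588
  f26: (p12, p17, p0) → 80.6296
Σ area = 1010.288

Euler: V−E+F = 15−39+26 = 2.


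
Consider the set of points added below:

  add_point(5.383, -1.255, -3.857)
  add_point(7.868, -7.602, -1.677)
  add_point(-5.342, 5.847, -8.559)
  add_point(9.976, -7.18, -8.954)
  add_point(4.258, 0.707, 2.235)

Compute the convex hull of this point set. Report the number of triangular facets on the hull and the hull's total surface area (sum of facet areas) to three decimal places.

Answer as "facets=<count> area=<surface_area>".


Points on the hull: [0, 1, 2, 3, 4] (5 of 5).

Per-facet area ½‖(b−a)×(c−a)‖:
  f1: (p1, p3, p2) → 74.8491
  f2: (p1, p4, p2) → 73.5821
  f3: (p1, p4, p3) → 33.7107
  f4: (p0, p3, p2) → 52.1434
  f5: (p0, p4, p2) → 44.4796
  f6: (p0, p4, p3) → 17.1853
Σ area = 295.950

Euler characteristic 5−9+6 = 2 ✓

facets=6 area=295.950


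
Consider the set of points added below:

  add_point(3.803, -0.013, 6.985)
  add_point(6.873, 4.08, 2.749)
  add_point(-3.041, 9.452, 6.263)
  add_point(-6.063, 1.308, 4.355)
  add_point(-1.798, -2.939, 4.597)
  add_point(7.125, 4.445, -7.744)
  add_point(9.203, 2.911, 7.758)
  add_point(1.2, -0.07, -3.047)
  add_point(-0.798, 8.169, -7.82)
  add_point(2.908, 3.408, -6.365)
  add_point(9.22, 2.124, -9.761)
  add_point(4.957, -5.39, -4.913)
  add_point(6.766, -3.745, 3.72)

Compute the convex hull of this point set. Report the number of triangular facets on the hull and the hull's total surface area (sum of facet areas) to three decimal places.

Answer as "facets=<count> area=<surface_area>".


Extreme-point indices: [0, 2, 3, 4, 5, 6, 8, 10, 11, 12] — 10 of 13 on the boundary.

Per-facet area ½‖(b−a)×(c−a)‖:
  f1: (p8, p2, p3) → 61.8121
  f2: (p11, p8, p3) → 100.8040
  f3: (p11, p8, p10) → 58.6516
  f4: (p5, p6, p10) → 26.8045
  f5: (p5, p8, p10) → 10.3886
  f6: (p5, p6, p2) → 105.7185
  f7: (p5, p8, p2) → 61.7497
  f8: (p4, p11, p3) → 30.7915
  f9: (p12, p6, p10) → 60.6193
  f10: (p12, p11, p10) → 43.0880
  f11: (p12, p4, p11) → 38.6500
  f12: (p0, p12, p6) → 17.8300
  f13: (p0, p12, p4) → 19.4822
  f14: (p0, p6, p2) → 35.8792
  f15: (p0, p2, p3) → 44.1722
  f16: (p0, p4, p3) → 19.4355
Σ area = 735.877

Check V−E+F: 10 − 24 + 16 = 2.

facets=16 area=735.877


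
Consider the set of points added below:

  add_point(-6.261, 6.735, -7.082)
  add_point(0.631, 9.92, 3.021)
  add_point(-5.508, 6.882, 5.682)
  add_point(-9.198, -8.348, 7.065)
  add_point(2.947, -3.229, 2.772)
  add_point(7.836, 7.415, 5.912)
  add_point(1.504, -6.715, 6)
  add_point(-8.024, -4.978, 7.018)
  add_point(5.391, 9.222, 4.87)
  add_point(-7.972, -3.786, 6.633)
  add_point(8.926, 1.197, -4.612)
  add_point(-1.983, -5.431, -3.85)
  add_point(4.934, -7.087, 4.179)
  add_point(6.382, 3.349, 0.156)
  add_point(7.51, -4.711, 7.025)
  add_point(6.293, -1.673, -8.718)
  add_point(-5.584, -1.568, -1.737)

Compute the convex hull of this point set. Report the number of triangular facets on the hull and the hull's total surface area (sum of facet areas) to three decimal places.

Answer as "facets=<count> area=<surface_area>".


13 of the 17 inputs are extreme points: [0, 1, 2, 3, 5, 6, 7, 8, 10, 11, 12, 14, 15].

Per-facet area ½‖(b−a)×(c−a)‖:
  f1: (p0, p15, p10) → 42.9911
  f2: (p14, p15, p10) → 34.5877
  f3: (p2, p0, p3) → 100.3814
  f4: (p2, p0, p1) → 44.7049
  f5: (p11, p0, p3) → 86.8504
  f6: (p11, p0, p15) → 67.2924
  f7: (p5, p14, p10) → 67.7069
  f8: (p12, p14, p15) → 30.0471
  f9: (p12, p11, p15) → 54.9749
  f10: (p12, p11, p3) → 68.6726
  f11: (p8, p2, p1) → 15.3491
  f12: (p8, p5, p2) → 14.3607
  f13: (p8, p5, p10) → 19.6660
  f14: (p8, p0, p10) → 98.7737
  f15: (p8, p0, p1) → 21.3057
  f16: (p7, p2, p3) → 3.4391
  f17: (p7, p5, p2) → 79.0160
  f18: (p7, p14, p3) → 26.0207
  f19: (p7, p5, p14) → 94.5355
  f20: (p6, p14, p3) → 10.6248
  f21: (p6, p12, p3) → 9.4066
  f22: (p6, p12, p14) → 8.6965
Σ area = 999.404

Check V−E+F: 13 − 33 + 22 = 2.

facets=22 area=999.404


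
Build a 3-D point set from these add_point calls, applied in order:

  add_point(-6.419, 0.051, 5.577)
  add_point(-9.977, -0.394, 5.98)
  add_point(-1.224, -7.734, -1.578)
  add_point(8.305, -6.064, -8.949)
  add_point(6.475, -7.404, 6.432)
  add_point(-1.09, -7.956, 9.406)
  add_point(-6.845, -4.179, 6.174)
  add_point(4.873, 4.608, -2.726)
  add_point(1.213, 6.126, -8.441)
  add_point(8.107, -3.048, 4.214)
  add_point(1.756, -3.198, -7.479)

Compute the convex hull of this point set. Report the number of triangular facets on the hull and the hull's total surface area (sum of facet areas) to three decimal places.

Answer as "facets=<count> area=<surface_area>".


facets=18 area=760.177

Points on the hull: [0, 1, 2, 3, 4, 5, 6, 7, 8, 9, 10] (11 of 11).

Per-facet area ½‖(b−a)×(c−a)‖:
  f1: (p7, p8, p1) → 62.3122
  f2: (p7, p8, p3) → 44.4525
  f3: (p10, p8, p1) → 84.2844
  f4: (p10, p8, p3) → 31.0744
  f5: (p9, p7, p3) → 64.8295
  f6: (p2, p10, p3) → 28.2531
  f7: (p2, p10, p1) → 51.6270
  f8: (p0, p7, p1) → 13.7224
  f9: (p0, p9, p7) → 74.7168
  f10: (p0, p5, p1) → 17.3451
  f11: (p0, p9, p5) → 60.0673
  f12: (p4, p9, p3) → 33.8223
  f13: (p4, p9, p5) → 18.0774
  f14: (p4, p2, p3) → 67.1819
  f15: (p4, p2, p5) → 41.8427
  f16: (p6, p5, p1) → 8.8379
  f17: (p6, p2, p1) → 20.2998
  f18: (p6, p2, p5) → 37.4300
Σ area = 760.177

Euler: V−E+F = 11−27+18 = 2.


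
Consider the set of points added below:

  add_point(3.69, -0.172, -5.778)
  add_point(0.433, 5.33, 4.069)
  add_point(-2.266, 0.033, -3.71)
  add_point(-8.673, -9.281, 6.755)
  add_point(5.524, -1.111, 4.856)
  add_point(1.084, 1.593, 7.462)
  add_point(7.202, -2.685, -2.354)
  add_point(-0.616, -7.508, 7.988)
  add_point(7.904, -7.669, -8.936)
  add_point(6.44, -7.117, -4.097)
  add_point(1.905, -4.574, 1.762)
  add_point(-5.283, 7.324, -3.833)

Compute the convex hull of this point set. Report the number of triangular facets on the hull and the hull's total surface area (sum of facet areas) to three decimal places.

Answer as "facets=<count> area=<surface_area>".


Points on the hull: [0, 1, 2, 3, 4, 5, 6, 7, 8, 9, 11] (11 of 12).

Facet areas (half cross-product norm):
  f1: (p7, p8, p3) → 75.3757
  f2: (p2, p8, p3) → 103.4284
  f3: (p2, p11, p3) → 55.4359
  f4: (p2, p11, p8) → 33.1911
  f5: (p5, p7, p3) → 35.8180
  f6: (p5, p4, p7) → 25.7966
  f7: (p6, p4, p8) → 13.6248
  f8: (p9, p7, p8) → 9.5385
  f9: (p9, p4, p8) → 13.4699
  f10: (p9, p4, p7) → 50.8176
  f11: (p1, p11, p3) → 86.7215
  f12: (p1, p5, p3) → 33.6331
  f13: (p1, p5, p4) → 14.6513
  f14: (p1, p6, p4) → 30.5248
  f15: (p0, p11, p8) → 20.9852
  f16: (p0, p6, p8) → 22.5185
  f17: (p0, p1, p11) → 53.2294
  f18: (p0, p1, p6) → 32.0753
Σ area = 710.836

Check V−E+F: 11 − 27 + 18 = 2.

facets=18 area=710.836
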